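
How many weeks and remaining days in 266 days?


38 weeks 0 days

Weeks: 266 ÷ 7 = 38 remainder 0


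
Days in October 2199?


31 days

Month: October (month 10)
October has 31 days


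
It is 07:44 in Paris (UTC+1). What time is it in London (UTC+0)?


06:44

Time difference = UTC+0 - UTC+1 = -1 hours
New hour = (7 -1) mod 24
= 6 mod 24 = 6
Minutes unchanged → 06:44


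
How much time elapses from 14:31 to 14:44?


End time in minutes: 14×60 + 44 = 884
Start time in minutes: 14×60 + 31 = 871
Difference = 884 - 871 = 13 minutes
= 0 hours 13 minutes

0h 13m


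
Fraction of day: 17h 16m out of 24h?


0.7194 (71.94%)

Total minutes: 17×60 + 16 = 1036
Day = 24×60 = 1440 minutes
Fraction = 1036/1440 ≈ 0.7194
As a percentage: 1036/1440 × 100 ≈ 71.94%


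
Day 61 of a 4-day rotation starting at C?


Shifts: A, B, C, D
Start: C (index 2)
Day 61: (2 + 61 - 1) mod 4
= 62 mod 4
= 2
Index 2 → shift C

Shift C


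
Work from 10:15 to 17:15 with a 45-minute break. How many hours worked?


6h 15m (375 minutes)

Total time = (17×60+15) - (10×60+15)
= 1035 - 615 = 420 min
Minus break: 420 - 45 = 375 min
= 6h 15m


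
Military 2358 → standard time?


11:58 PM

Hour: 23
23 - 12 = 11 → PM


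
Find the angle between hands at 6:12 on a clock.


114.0°

Hour hand = 6×30 + 12×0.5 = 186.0°
Minute hand = 12×6 = 72°
Difference = |186.0 - 72| = 114.0°


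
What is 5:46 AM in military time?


Input: 5:46 AM
AM hour stays: 5

05:46


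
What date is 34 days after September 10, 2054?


Start: September 10, 2054
Add 34 days
September 10 → October 1: 30 - 10 + 1 = 21 days (34 - 21 = 13 left)
October 1 + 13 = October 14, 2054

October 14, 2054


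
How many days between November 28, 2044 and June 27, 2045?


From November 28, 2044 to June 27, 2045
Rest of November 2044: 30 - 28 = 2
Full months: December 31, January 31, February 2045 28, March 31, April 30, May 31
Days into June 2045: 27
Total = 2 + 31 + 31 + 28 + 31 + 30 + 31 + 27 = 211 days

211 days


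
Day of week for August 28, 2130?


Monday

Zeller's congruence:
q=28, m=8, k=30, j=21
h = (28 + ⌊13×9/5⌋ + 30 + ⌊30/4⌋ + ⌊21/4⌋ - 2×21) mod 7
= (28 + 23 + 30 + 7 + 5 - 42) mod 7
= 51 mod 7 = 2
h=2 → Monday


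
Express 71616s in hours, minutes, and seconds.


19h 53m 36s

Hours: 71616 ÷ 3600 = 19 remainder 3216
Minutes: 3216 ÷ 60 = 53 remainder 36
Seconds: 36


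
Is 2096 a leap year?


Rules: divisible by 4 AND (not by 100 OR by 400)
2096 ÷ 4 = 524 exactly → divisible by 4
2096 ÷ 100 = 20 remainder 96 → not divisible by 100
Divisible by 4 but not by 100 → leap year

Yes


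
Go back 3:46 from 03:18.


Start: 198 minutes from midnight
Subtract: 226 minutes
Remaining: 198 - 226 = -28
Negative → add 24×60 = 1412
Hours: 23, Minutes: 32

23:32


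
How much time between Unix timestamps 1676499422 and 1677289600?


790178 seconds (219.5 hours / 9.15 days)

Difference = 1677289600 - 1676499422 = 790178 seconds
In hours: 790178 / 3600 ≈ 219.5
In days: 790178 / 86400 ≈ 9.15


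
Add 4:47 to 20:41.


01:28 (next day)

Start: 1241 minutes from midnight
Add: 287 minutes
Total: 1528 minutes
Hours: 1528 ÷ 60 = 25 remainder 28
25 ≥ 24 → 25 - 24 = 1 (next day)


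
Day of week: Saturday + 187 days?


Thursday

Start: Saturday (index 5)
(5 + 187) mod 7
= 192 mod 7
= 3
Index 3 → Thursday


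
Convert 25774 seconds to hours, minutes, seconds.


7h 9m 34s

Hours: 25774 ÷ 3600 = 7 remainder 574
Minutes: 574 ÷ 60 = 9 remainder 34
Seconds: 34


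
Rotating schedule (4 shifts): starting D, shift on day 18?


Shifts: A, B, C, D
Start: D (index 3)
Day 18: (3 + 18 - 1) mod 4
= 20 mod 4
= 0
Index 0 → shift A

Shift A


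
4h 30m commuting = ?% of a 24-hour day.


18.8%

Time: 270 minutes
Day: 1440 minutes
Percentage = (270/1440) × 100 ≈ 18.8%


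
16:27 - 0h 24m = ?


16:03

Start: 987 minutes from midnight
Subtract: 24 minutes
Remaining: 987 - 24 = 963
Hours: 16, Minutes: 3


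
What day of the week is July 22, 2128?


Thursday

Zeller's congruence:
q=22, m=7, k=28, j=21
h = (22 + ⌊13×8/5⌋ + 28 + ⌊28/4⌋ + ⌊21/4⌋ - 2×21) mod 7
= (22 + 20 + 28 + 7 + 5 - 42) mod 7
= 40 mod 7 = 5
h=5 → Thursday


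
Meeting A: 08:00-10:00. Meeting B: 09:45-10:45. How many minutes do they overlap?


Meeting A: 480-600 (in minutes from midnight)
Meeting B: 585-645
Overlap start = max(480, 585) = 585
Overlap end = min(600, 645) = 600
Overlap = max(0, 600 - 585) = 15 min

15 minutes


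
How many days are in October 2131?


Month: October (month 10)
October has 31 days

31 days


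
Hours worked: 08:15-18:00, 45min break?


Total time = (18×60+0) - (8×60+15)
= 1080 - 495 = 585 min
Minus break: 585 - 45 = 540 min
= 9h 0m

9h 0m (540 minutes)


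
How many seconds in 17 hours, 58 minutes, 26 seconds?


64706 seconds

Hours: 17 × 3600 = 61200
Minutes: 58 × 60 = 3480
Seconds: 26
Total = 61200 + 3480 + 26 = 64706


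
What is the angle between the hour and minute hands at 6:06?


Hour hand = 6×30 + 6×0.5 = 183.0°
Minute hand = 6×6 = 36°
Difference = |183.0 - 36| = 147.0°

147.0°


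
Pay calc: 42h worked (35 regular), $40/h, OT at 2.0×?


$1960.00

Regular: 35h × $40 = $1400.00
Overtime: 42 - 35 = 7h
OT pay: 7h × $40 × 2.0 = $560.00
Total = $1400.00 + $560.00 = $1960.00


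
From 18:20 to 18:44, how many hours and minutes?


End time in minutes: 18×60 + 44 = 1124
Start time in minutes: 18×60 + 20 = 1100
Difference = 1124 - 1100 = 24 minutes
= 0 hours 24 minutes

0h 24m


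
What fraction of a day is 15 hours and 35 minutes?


0.6493 (64.93%)

Total minutes: 15×60 + 35 = 935
Day = 24×60 = 1440 minutes
Fraction = 935/1440 ≈ 0.6493
As a percentage: 935/1440 × 100 ≈ 64.93%


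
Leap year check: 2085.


Rules: divisible by 4 AND (not by 100 OR by 400)
2085 ÷ 4 = 521 remainder 1 → not divisible by 4
Not divisible by 4 → not a leap year

No


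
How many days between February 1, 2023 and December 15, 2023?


317 days

From February 1, 2023 to December 15, 2023
Rest of February 2023: 28 - 1 = 27
Full months: March 31, April 30, May 31, June 30, July 31, August 31, September 30, October 31, November 30
Days into December 2023: 15
Total = 27 + 31 + 30 + 31 + 30 + 31 + 31 + 30 + 31 + 30 + 15 = 317 days


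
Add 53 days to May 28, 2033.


Start: May 28, 2033
Add 53 days
May 28 → June 1: 31 - 28 + 1 = 4 days (53 - 4 = 49 left)
June 1 → July 1: 30 - 1 + 1 = 30 days (49 - 30 = 19 left)
July 1 + 19 = July 20, 2033

July 20, 2033


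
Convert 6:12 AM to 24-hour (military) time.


Input: 6:12 AM
AM hour stays: 6

06:12


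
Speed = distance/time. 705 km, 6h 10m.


114.3 km/h

Distance: 705 km
Time: 6h 10m = 370 min = 370/60 = 37/6 hours
Speed = 705 ÷ (37/6) = 705 × 6 / 37 = 4230/37 ≈ 114.3 km/h


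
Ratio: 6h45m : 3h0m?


9:4 (2.25)

Duration 1: 405 minutes
Duration 2: 180 minutes
Ratio = 405:180
GCD = 45
Simplified = 9:4
As a decimal: 9/4 = 2.25


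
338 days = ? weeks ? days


48 weeks 2 days

Weeks: 338 ÷ 7 = 48 remainder 2


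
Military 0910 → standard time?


Hour: 9
9 < 12 → AM

9:10 AM


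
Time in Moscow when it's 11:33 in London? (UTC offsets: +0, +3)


14:33

Time difference = UTC+3 - UTC+0 = +3 hours
New hour = (11 + 3) mod 24
= 14 mod 24 = 14
Minutes unchanged → 14:33


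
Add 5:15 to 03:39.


08:54

Start: 219 minutes from midnight
Add: 315 minutes
Total: 534 minutes
Hours: 534 ÷ 60 = 8 remainder 54


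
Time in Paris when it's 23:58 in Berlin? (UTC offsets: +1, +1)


23:58

Time difference = UTC+1 - UTC+1 = +0 hours
New hour = (23 + 0) mod 24
= 23 mod 24 = 23
Minutes unchanged → 23:58


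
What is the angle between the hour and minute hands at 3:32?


Hour hand = 3×30 + 32×0.5 = 106.0°
Minute hand = 32×6 = 192°
Difference = |106.0 - 192| = 86.0°

86.0°


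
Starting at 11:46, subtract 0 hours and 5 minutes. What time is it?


Start: 706 minutes from midnight
Subtract: 5 minutes
Remaining: 706 - 5 = 701
Hours: 11, Minutes: 41

11:41


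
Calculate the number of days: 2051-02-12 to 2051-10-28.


258 days

From February 12, 2051 to October 28, 2051
Rest of February 2051: 28 - 12 = 16
Full months: March 31, April 30, May 31, June 30, July 31, August 31, September 30
Days into October 2051: 28
Total = 16 + 31 + 30 + 31 + 30 + 31 + 31 + 30 + 28 = 258 days


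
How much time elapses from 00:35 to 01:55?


End time in minutes: 1×60 + 55 = 115
Start time in minutes: 0×60 + 35 = 35
Difference = 115 - 35 = 80 minutes
= 1 hours 20 minutes

1h 20m


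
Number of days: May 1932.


Month: May (month 5)
May has 31 days

31 days


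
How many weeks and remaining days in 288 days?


Weeks: 288 ÷ 7 = 41 remainder 1

41 weeks 1 days


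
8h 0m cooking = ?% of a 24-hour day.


Time: 480 minutes
Day: 1440 minutes
Percentage = (480/1440) × 100 ≈ 33.3%

33.3%


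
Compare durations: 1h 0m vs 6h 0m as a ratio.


1:6 (0.17)

Duration 1: 60 minutes
Duration 2: 360 minutes
Ratio = 60:360
GCD = 60
Simplified = 1:6
As a decimal: 1/6 ≈ 0.17


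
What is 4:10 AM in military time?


04:10

Input: 4:10 AM
AM hour stays: 4


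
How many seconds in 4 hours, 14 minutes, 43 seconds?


Hours: 4 × 3600 = 14400
Minutes: 14 × 60 = 840
Seconds: 43
Total = 14400 + 840 + 43 = 15283

15283 seconds


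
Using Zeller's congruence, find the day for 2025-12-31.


Wednesday

Zeller's congruence:
q=31, m=12, k=25, j=20
h = (31 + ⌊13×13/5⌋ + 25 + ⌊25/4⌋ + ⌊20/4⌋ - 2×20) mod 7
= (31 + 33 + 25 + 6 + 5 - 40) mod 7
= 60 mod 7 = 4
h=4 → Wednesday


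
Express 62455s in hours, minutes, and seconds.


Hours: 62455 ÷ 3600 = 17 remainder 1255
Minutes: 1255 ÷ 60 = 20 remainder 55
Seconds: 55

17h 20m 55s


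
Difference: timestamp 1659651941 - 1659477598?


Difference = 1659651941 - 1659477598 = 174343 seconds
In hours: 174343 / 3600 ≈ 48.4
In days: 174343 / 86400 ≈ 2.02

174343 seconds (48.4 hours / 2.02 days)


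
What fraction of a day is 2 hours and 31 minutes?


0.1049 (10.49%)

Total minutes: 2×60 + 31 = 151
Day = 24×60 = 1440 minutes
Fraction = 151/1440 ≈ 0.1049
As a percentage: 151/1440 × 100 ≈ 10.49%


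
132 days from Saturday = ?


Friday

Start: Saturday (index 5)
(5 + 132) mod 7
= 137 mod 7
= 4
Index 4 → Friday


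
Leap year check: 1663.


No

Rules: divisible by 4 AND (not by 100 OR by 400)
1663 ÷ 4 = 415 remainder 3 → not divisible by 4
Not divisible by 4 → not a leap year


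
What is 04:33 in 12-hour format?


Hour: 4
4 < 12 → AM

4:33 AM


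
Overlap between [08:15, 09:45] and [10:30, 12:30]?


Meeting A: 495-585 (in minutes from midnight)
Meeting B: 630-750
Overlap start = max(495, 630) = 630
Overlap end = min(585, 750) = 585
Overlap = max(0, 585 - 630) = 0 min

0 minutes


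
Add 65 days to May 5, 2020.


July 9, 2020

Start: May 5, 2020
Add 65 days
May 5 → June 1: 31 - 5 + 1 = 27 days (65 - 27 = 38 left)
June 1 → July 1: 30 - 1 + 1 = 30 days (38 - 30 = 8 left)
July 1 + 8 = July 9, 2020


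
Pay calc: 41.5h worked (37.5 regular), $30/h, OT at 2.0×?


$1365.00

Regular: 37.5h × $30 = $1125.00
Overtime: 41.5 - 37.5 = 4.0h
OT pay: 4.0h × $30 × 2.0 = $240.00
Total = $1125.00 + $240.00 = $1365.00


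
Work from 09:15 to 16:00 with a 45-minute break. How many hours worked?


Total time = (16×60+0) - (9×60+15)
= 960 - 555 = 405 min
Minus break: 405 - 45 = 360 min
= 6h 0m

6h 0m (360 minutes)


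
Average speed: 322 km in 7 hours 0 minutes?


Distance: 322 km
Time: 7 hours
Speed = 322 / 7 = 46.0 km/h

46.0 km/h


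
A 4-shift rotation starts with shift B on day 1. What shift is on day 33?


Shift B

Shifts: A, B, C, D
Start: B (index 1)
Day 33: (1 + 33 - 1) mod 4
= 33 mod 4
= 1
Index 1 → shift B


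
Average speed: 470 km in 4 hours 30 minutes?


104.4 km/h

Distance: 470 km
Time: 4h 30m = 270 min = 270/60 = 9/2 hours
Speed = 470 ÷ (9/2) = 470 × 2 / 9 = 940/9 ≈ 104.4 km/h


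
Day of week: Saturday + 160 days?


Friday

Start: Saturday (index 5)
(5 + 160) mod 7
= 165 mod 7
= 4
Index 4 → Friday


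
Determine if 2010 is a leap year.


No

Rules: divisible by 4 AND (not by 100 OR by 400)
2010 ÷ 4 = 502 remainder 2 → not divisible by 4
Not divisible by 4 → not a leap year


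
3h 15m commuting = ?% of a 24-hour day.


13.5%

Time: 195 minutes
Day: 1440 minutes
Percentage = (195/1440) × 100 ≈ 13.5%


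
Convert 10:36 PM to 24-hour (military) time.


Input: 10:36 PM
PM: 10 + 12 = 22

22:36


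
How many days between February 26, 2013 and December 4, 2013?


From February 26, 2013 to December 4, 2013
Rest of February 2013: 28 - 26 = 2
Full months: March 31, April 30, May 31, June 30, July 31, August 31, September 30, October 31, November 30
Days into December 2013: 4
Total = 2 + 31 + 30 + 31 + 30 + 31 + 31 + 30 + 31 + 30 + 4 = 281 days

281 days


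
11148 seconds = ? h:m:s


3h 5m 48s

Hours: 11148 ÷ 3600 = 3 remainder 348
Minutes: 348 ÷ 60 = 5 remainder 48
Seconds: 48


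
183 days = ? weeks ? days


Weeks: 183 ÷ 7 = 26 remainder 1

26 weeks 1 days


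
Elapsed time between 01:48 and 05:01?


3h 13m

End time in minutes: 5×60 + 1 = 301
Start time in minutes: 1×60 + 48 = 108
Difference = 301 - 108 = 193 minutes
= 3 hours 13 minutes


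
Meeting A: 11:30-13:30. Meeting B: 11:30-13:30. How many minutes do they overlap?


Meeting A: 690-810 (in minutes from midnight)
Meeting B: 690-810
Overlap start = max(690, 690) = 690
Overlap end = min(810, 810) = 810
Overlap = max(0, 810 - 690) = 120 min

120 minutes


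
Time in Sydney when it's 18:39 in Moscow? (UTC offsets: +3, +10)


01:39 (next day)

Time difference = UTC+10 - UTC+3 = +7 hours
New hour = (18 + 7) mod 24
= 25 mod 24 = 1
Minutes unchanged → 01:39; 25 ≥ 24 → next day


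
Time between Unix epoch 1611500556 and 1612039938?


539382 seconds (149.8 hours / 6.24 days)

Difference = 1612039938 - 1611500556 = 539382 seconds
In hours: 539382 / 3600 ≈ 149.8
In days: 539382 / 86400 ≈ 6.24


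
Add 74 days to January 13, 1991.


Start: January 13, 1991
Add 74 days
January 13 → February 1: 31 - 13 + 1 = 19 days (74 - 19 = 55 left)
February 1 → March 1: 28 - 1 + 1 = 28 days (55 - 28 = 27 left)
March 1 + 27 = March 28, 1991

March 28, 1991


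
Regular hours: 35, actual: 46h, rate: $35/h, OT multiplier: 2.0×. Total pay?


Regular: 35h × $35 = $1225.00
Overtime: 46 - 35 = 11h
OT pay: 11h × $35 × 2.0 = $770.00
Total = $1225.00 + $770.00 = $1995.00

$1995.00


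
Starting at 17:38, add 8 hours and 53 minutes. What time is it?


Start: 1058 minutes from midnight
Add: 533 minutes
Total: 1591 minutes
Hours: 1591 ÷ 60 = 26 remainder 31
26 ≥ 24 → 26 - 24 = 2 (next day)

02:31 (next day)


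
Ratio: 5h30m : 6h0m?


Duration 1: 330 minutes
Duration 2: 360 minutes
Ratio = 330:360
GCD = 30
Simplified = 11:12
As a decimal: 11/12 ≈ 0.92

11:12 (0.92)


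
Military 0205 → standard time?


Hour: 2
2 < 12 → AM

2:05 AM


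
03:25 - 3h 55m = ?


Start: 205 minutes from midnight
Subtract: 235 minutes
Remaining: 205 - 235 = -30
Negative → add 24×60 = 1410
Hours: 23, Minutes: 30

23:30


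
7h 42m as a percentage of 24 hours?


0.3208 (32.08%)

Total minutes: 7×60 + 42 = 462
Day = 24×60 = 1440 minutes
Fraction = 462/1440 ≈ 0.3208
As a percentage: 462/1440 × 100 ≈ 32.08%


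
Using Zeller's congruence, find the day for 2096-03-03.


Saturday

Zeller's congruence:
q=3, m=3, k=96, j=20
h = (3 + ⌊13×4/5⌋ + 96 + ⌊96/4⌋ + ⌊20/4⌋ - 2×20) mod 7
= (3 + 10 + 96 + 24 + 5 - 40) mod 7
= 98 mod 7 = 0
h=0 → Saturday


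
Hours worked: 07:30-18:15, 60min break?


9h 45m (585 minutes)

Total time = (18×60+15) - (7×60+30)
= 1095 - 450 = 645 min
Minus break: 645 - 60 = 585 min
= 9h 45m


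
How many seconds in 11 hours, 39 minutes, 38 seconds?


Hours: 11 × 3600 = 39600
Minutes: 39 × 60 = 2340
Seconds: 38
Total = 39600 + 2340 + 38 = 41978

41978 seconds


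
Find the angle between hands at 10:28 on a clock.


146.0°

Hour hand = 10×30 + 28×0.5 = 314.0°
Minute hand = 28×6 = 168°
Difference = |314.0 - 168| = 146.0°


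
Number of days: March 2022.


Month: March (month 3)
March has 31 days

31 days


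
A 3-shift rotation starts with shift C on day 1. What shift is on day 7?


Shift C

Shifts: A, B, C
Start: C (index 2)
Day 7: (2 + 7 - 1) mod 3
= 8 mod 3
= 2
Index 2 → shift C


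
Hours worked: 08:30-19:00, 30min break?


10h 0m (600 minutes)

Total time = (19×60+0) - (8×60+30)
= 1140 - 510 = 630 min
Minus break: 630 - 30 = 600 min
= 10h 0m


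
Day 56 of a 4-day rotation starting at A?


Shifts: A, B, C, D
Start: A (index 0)
Day 56: (0 + 56 - 1) mod 4
= 55 mod 4
= 3
Index 3 → shift D

Shift D


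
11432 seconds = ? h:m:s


Hours: 11432 ÷ 3600 = 3 remainder 632
Minutes: 632 ÷ 60 = 10 remainder 32
Seconds: 32

3h 10m 32s


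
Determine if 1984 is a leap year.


Rules: divisible by 4 AND (not by 100 OR by 400)
1984 ÷ 4 = 496 exactly → divisible by 4
1984 ÷ 100 = 19 remainder 84 → not divisible by 100
Divisible by 4 but not by 100 → leap year

Yes


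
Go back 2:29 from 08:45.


06:16

Start: 525 minutes from midnight
Subtract: 149 minutes
Remaining: 525 - 149 = 376
Hours: 6, Minutes: 16


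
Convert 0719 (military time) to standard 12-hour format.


7:19 AM

Hour: 7
7 < 12 → AM


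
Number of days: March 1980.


Month: March (month 3)
March has 31 days

31 days


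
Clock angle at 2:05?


Hour hand = 2×30 + 5×0.5 = 62.5°
Minute hand = 5×6 = 30°
Difference = |62.5 - 30| = 32.5°

32.5°


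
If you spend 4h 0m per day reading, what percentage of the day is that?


Time: 240 minutes
Day: 1440 minutes
Percentage = (240/1440) × 100 ≈ 16.7%

16.7%


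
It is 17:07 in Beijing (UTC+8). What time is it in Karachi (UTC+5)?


Time difference = UTC+5 - UTC+8 = -3 hours
New hour = (17 -3) mod 24
= 14 mod 24 = 14
Minutes unchanged → 14:07

14:07


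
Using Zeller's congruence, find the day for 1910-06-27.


Monday

Zeller's congruence:
q=27, m=6, k=10, j=19
h = (27 + ⌊13×7/5⌋ + 10 + ⌊10/4⌋ + ⌊19/4⌋ - 2×19) mod 7
= (27 + 18 + 10 + 2 + 4 - 38) mod 7
= 23 mod 7 = 2
h=2 → Monday


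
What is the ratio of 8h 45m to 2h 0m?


35:8 (4.38)

Duration 1: 525 minutes
Duration 2: 120 minutes
Ratio = 525:120
GCD = 15
Simplified = 35:8
As a decimal: 35/8 ≈ 4.38


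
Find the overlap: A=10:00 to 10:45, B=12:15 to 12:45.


0 minutes

Meeting A: 600-645 (in minutes from midnight)
Meeting B: 735-765
Overlap start = max(600, 735) = 735
Overlap end = min(645, 765) = 645
Overlap = max(0, 645 - 735) = 0 min


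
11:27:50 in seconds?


41270 seconds

Hours: 11 × 3600 = 39600
Minutes: 27 × 60 = 1620
Seconds: 50
Total = 39600 + 1620 + 50 = 41270


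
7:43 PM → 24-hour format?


Input: 7:43 PM
PM: 7 + 12 = 19

19:43


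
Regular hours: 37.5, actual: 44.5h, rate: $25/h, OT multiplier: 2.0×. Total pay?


Regular: 37.5h × $25 = $937.50
Overtime: 44.5 - 37.5 = 7.0h
OT pay: 7.0h × $25 × 2.0 = $350.00
Total = $937.50 + $350.00 = $1287.50

$1287.50


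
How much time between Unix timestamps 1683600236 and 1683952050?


351814 seconds (97.7 hours / 4.07 days)

Difference = 1683952050 - 1683600236 = 351814 seconds
In hours: 351814 / 3600 ≈ 97.7
In days: 351814 / 86400 ≈ 4.07


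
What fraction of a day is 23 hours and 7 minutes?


0.9632 (96.32%)

Total minutes: 23×60 + 7 = 1387
Day = 24×60 = 1440 minutes
Fraction = 1387/1440 ≈ 0.9632
As a percentage: 1387/1440 × 100 ≈ 96.32%


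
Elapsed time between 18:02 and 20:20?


End time in minutes: 20×60 + 20 = 1220
Start time in minutes: 18×60 + 2 = 1082
Difference = 1220 - 1082 = 138 minutes
= 2 hours 18 minutes

2h 18m


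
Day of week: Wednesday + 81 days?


Sunday

Start: Wednesday (index 2)
(2 + 81) mod 7
= 83 mod 7
= 6
Index 6 → Sunday


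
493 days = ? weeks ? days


Weeks: 493 ÷ 7 = 70 remainder 3

70 weeks 3 days


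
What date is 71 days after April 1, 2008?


June 11, 2008

Start: April 1, 2008
Add 71 days
April 1 → May 1: 30 - 1 + 1 = 30 days (71 - 30 = 41 left)
May 1 → June 1: 31 - 1 + 1 = 31 days (41 - 31 = 10 left)
June 1 + 10 = June 11, 2008


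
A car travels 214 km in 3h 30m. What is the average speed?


61.1 km/h

Distance: 214 km
Time: 3h 30m = 210 min = 210/60 = 7/2 hours
Speed = 214 ÷ (7/2) = 214 × 2 / 7 = 428/7 ≈ 61.1 km/h


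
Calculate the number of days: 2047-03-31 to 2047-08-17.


From March 31, 2047 to August 17, 2047
Rest of March 2047: 31 - 31 = 0
Full months: April 30, May 31, June 30, July 31
Days into August 2047: 17
Total = 0 + 30 + 31 + 30 + 31 + 17 = 139 days

139 days


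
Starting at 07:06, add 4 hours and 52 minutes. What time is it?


Start: 426 minutes from midnight
Add: 292 minutes
Total: 718 minutes
Hours: 718 ÷ 60 = 11 remainder 58

11:58


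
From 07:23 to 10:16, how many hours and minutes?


End time in minutes: 10×60 + 16 = 616
Start time in minutes: 7×60 + 23 = 443
Difference = 616 - 443 = 173 minutes
= 2 hours 53 minutes

2h 53m


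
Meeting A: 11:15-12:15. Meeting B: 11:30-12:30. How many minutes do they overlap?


Meeting A: 675-735 (in minutes from midnight)
Meeting B: 690-750
Overlap start = max(675, 690) = 690
Overlap end = min(735, 750) = 735
Overlap = max(0, 735 - 690) = 45 min

45 minutes


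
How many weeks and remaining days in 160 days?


Weeks: 160 ÷ 7 = 22 remainder 6

22 weeks 6 days


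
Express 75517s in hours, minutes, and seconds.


20h 58m 37s

Hours: 75517 ÷ 3600 = 20 remainder 3517
Minutes: 3517 ÷ 60 = 58 remainder 37
Seconds: 37


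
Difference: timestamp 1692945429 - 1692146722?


798707 seconds (221.9 hours / 9.24 days)

Difference = 1692945429 - 1692146722 = 798707 seconds
In hours: 798707 / 3600 ≈ 221.9
In days: 798707 / 86400 ≈ 9.24


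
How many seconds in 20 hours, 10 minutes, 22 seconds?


Hours: 20 × 3600 = 72000
Minutes: 10 × 60 = 600
Seconds: 22
Total = 72000 + 600 + 22 = 72622

72622 seconds


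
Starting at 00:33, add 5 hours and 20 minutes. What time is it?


05:53

Start: 33 minutes from midnight
Add: 320 minutes
Total: 353 minutes
Hours: 353 ÷ 60 = 5 remainder 53


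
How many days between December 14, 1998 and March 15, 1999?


91 days

From December 14, 1998 to March 15, 1999
Rest of December 1998: 31 - 14 = 17
Full months: January 31, February 1999 28
Days into March 1999: 15
Total = 17 + 31 + 28 + 15 = 91 days


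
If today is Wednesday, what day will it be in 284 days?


Start: Wednesday (index 2)
(2 + 284) mod 7
= 286 mod 7
= 6
Index 6 → Sunday

Sunday


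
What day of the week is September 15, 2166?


Monday

Zeller's congruence:
q=15, m=9, k=66, j=21
h = (15 + ⌊13×10/5⌋ + 66 + ⌊66/4⌋ + ⌊21/4⌋ - 2×21) mod 7
= (15 + 26 + 66 + 16 + 5 - 42) mod 7
= 86 mod 7 = 2
h=2 → Monday


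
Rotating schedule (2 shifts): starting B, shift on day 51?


Shift B

Shifts: A, B
Start: B (index 1)
Day 51: (1 + 51 - 1) mod 2
= 51 mod 2
= 1
Index 1 → shift B


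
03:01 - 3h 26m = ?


23:35

Start: 181 minutes from midnight
Subtract: 206 minutes
Remaining: 181 - 206 = -25
Negative → add 24×60 = 1415
Hours: 23, Minutes: 35


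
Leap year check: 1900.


Rules: divisible by 4 AND (not by 100 OR by 400)
1900 ÷ 4 = 475 exactly → divisible by 4
1900 ÷ 100 = 19 exactly → divisible by 100
1900 ÷ 400 = 4 remainder 300 → not divisible by 400
Divisible by 100 but not by 400 → not a leap year

No


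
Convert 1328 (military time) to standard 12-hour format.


Hour: 13
13 - 12 = 1 → PM

1:28 PM


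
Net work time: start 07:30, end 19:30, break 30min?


Total time = (19×60+30) - (7×60+30)
= 1170 - 450 = 720 min
Minus break: 720 - 30 = 690 min
= 11h 30m

11h 30m (690 minutes)


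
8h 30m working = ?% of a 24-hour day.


35.4%

Time: 510 minutes
Day: 1440 minutes
Percentage = (510/1440) × 100 ≈ 35.4%


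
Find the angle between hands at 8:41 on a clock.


14.5°

Hour hand = 8×30 + 41×0.5 = 260.5°
Minute hand = 41×6 = 246°
Difference = |260.5 - 246| = 14.5°


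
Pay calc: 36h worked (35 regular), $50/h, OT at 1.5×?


Regular: 35h × $50 = $1750.00
Overtime: 36 - 35 = 1h
OT pay: 1h × $50 × 1.5 = $75.00
Total = $1750.00 + $75.00 = $1825.00

$1825.00


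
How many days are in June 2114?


30 days

Month: June (month 6)
June has 30 days


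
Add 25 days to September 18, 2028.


October 13, 2028

Start: September 18, 2028
Add 25 days
September 18 → October 1: 30 - 18 + 1 = 13 days (25 - 13 = 12 left)
October 1 + 12 = October 13, 2028


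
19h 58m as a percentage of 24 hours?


Total minutes: 19×60 + 58 = 1198
Day = 24×60 = 1440 minutes
Fraction = 1198/1440 ≈ 0.8319
As a percentage: 1198/1440 × 100 ≈ 83.19%

0.8319 (83.19%)


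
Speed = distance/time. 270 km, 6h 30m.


41.5 km/h

Distance: 270 km
Time: 6h 30m = 390 min = 390/60 = 13/2 hours
Speed = 270 ÷ (13/2) = 270 × 2 / 13 = 540/13 ≈ 41.5 km/h


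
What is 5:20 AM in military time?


Input: 5:20 AM
AM hour stays: 5

05:20


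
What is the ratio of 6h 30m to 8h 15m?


Duration 1: 390 minutes
Duration 2: 495 minutes
Ratio = 390:495
GCD = 15
Simplified = 26:33
As a decimal: 26/33 ≈ 0.79

26:33 (0.79)


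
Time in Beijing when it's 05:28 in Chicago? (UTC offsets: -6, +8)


Time difference = UTC+8 - UTC-6 = +14 hours
New hour = (5 + 14) mod 24
= 19 mod 24 = 19
Minutes unchanged → 19:28

19:28


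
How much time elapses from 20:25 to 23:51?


End time in minutes: 23×60 + 51 = 1431
Start time in minutes: 20×60 + 25 = 1225
Difference = 1431 - 1225 = 206 minutes
= 3 hours 26 minutes

3h 26m


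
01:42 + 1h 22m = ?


Start: 102 minutes from midnight
Add: 82 minutes
Total: 184 minutes
Hours: 184 ÷ 60 = 3 remainder 4

03:04


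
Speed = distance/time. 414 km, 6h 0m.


69.0 km/h

Distance: 414 km
Time: 6 hours
Speed = 414 / 6 = 69.0 km/h


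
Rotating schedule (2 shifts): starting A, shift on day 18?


Shift B

Shifts: A, B
Start: A (index 0)
Day 18: (0 + 18 - 1) mod 2
= 17 mod 2
= 1
Index 1 → shift B


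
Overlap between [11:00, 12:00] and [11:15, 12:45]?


45 minutes

Meeting A: 660-720 (in minutes from midnight)
Meeting B: 675-765
Overlap start = max(660, 675) = 675
Overlap end = min(720, 765) = 720
Overlap = max(0, 720 - 675) = 45 min


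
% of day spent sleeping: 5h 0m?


20.8%

Time: 300 minutes
Day: 1440 minutes
Percentage = (300/1440) × 100 ≈ 20.8%


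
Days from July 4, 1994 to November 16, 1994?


135 days

From July 4, 1994 to November 16, 1994
Rest of July 1994: 31 - 4 = 27
Full months: August 31, September 30, October 31
Days into November 1994: 16
Total = 27 + 31 + 30 + 31 + 16 = 135 days


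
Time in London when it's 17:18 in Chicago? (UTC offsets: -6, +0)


23:18

Time difference = UTC+0 - UTC-6 = +6 hours
New hour = (17 + 6) mod 24
= 23 mod 24 = 23
Minutes unchanged → 23:18


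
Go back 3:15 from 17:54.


Start: 1074 minutes from midnight
Subtract: 195 minutes
Remaining: 1074 - 195 = 879
Hours: 14, Minutes: 39

14:39


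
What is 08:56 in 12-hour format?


Hour: 8
8 < 12 → AM

8:56 AM


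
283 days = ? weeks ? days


40 weeks 3 days

Weeks: 283 ÷ 7 = 40 remainder 3


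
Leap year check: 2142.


No

Rules: divisible by 4 AND (not by 100 OR by 400)
2142 ÷ 4 = 535 remainder 2 → not divisible by 4
Not divisible by 4 → not a leap year


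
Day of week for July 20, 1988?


Zeller's congruence:
q=20, m=7, k=88, j=19
h = (20 + ⌊13×8/5⌋ + 88 + ⌊88/4⌋ + ⌊19/4⌋ - 2×19) mod 7
= (20 + 20 + 88 + 22 + 4 - 38) mod 7
= 116 mod 7 = 4
h=4 → Wednesday

Wednesday


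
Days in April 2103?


30 days

Month: April (month 4)
April has 30 days


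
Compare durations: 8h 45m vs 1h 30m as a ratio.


35:6 (5.83)

Duration 1: 525 minutes
Duration 2: 90 minutes
Ratio = 525:90
GCD = 15
Simplified = 35:6
As a decimal: 35/6 ≈ 5.83


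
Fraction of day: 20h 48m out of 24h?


Total minutes: 20×60 + 48 = 1248
Day = 24×60 = 1440 minutes
Fraction = 1248/1440 ≈ 0.8667
As a percentage: 1248/1440 × 100 ≈ 86.67%

0.8667 (86.67%)


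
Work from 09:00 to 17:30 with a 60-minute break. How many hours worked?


7h 30m (450 minutes)

Total time = (17×60+30) - (9×60+0)
= 1050 - 540 = 510 min
Minus break: 510 - 60 = 450 min
= 7h 30m


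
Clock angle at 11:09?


79.5°

Hour hand = 11×30 + 9×0.5 = 334.5°
Minute hand = 9×6 = 54°
Difference = |334.5 - 54| = 280.5°
Since > 180°: 360 - 280.5 = 79.5°


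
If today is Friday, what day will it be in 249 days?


Tuesday

Start: Friday (index 4)
(4 + 249) mod 7
= 253 mod 7
= 1
Index 1 → Tuesday


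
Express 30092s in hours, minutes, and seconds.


8h 21m 32s

Hours: 30092 ÷ 3600 = 8 remainder 1292
Minutes: 1292 ÷ 60 = 21 remainder 32
Seconds: 32


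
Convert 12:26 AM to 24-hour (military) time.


Input: 12:26 AM
12 AM → 00 (midnight)

00:26


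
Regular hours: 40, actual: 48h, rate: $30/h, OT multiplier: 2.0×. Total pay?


Regular: 40h × $30 = $1200.00
Overtime: 48 - 40 = 8h
OT pay: 8h × $30 × 2.0 = $480.00
Total = $1200.00 + $480.00 = $1680.00

$1680.00


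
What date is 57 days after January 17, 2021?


Start: January 17, 2021
Add 57 days
January 17 → February 1: 31 - 17 + 1 = 15 days (57 - 15 = 42 left)
February 1 → March 1: 28 - 1 + 1 = 28 days (42 - 28 = 14 left)
March 1 + 14 = March 15, 2021

March 15, 2021


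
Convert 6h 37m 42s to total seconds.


23862 seconds

Hours: 6 × 3600 = 21600
Minutes: 37 × 60 = 2220
Seconds: 42
Total = 21600 + 2220 + 42 = 23862


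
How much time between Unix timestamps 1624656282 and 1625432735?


776453 seconds (215.7 hours / 8.99 days)

Difference = 1625432735 - 1624656282 = 776453 seconds
In hours: 776453 / 3600 ≈ 215.7
In days: 776453 / 86400 ≈ 8.99


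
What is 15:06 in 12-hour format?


Hour: 15
15 - 12 = 3 → PM

3:06 PM


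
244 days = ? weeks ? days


Weeks: 244 ÷ 7 = 34 remainder 6

34 weeks 6 days


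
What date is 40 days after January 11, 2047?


February 20, 2047

Start: January 11, 2047
Add 40 days
January 11 → February 1: 31 - 11 + 1 = 21 days (40 - 21 = 19 left)
February 1 + 19 = February 20, 2047


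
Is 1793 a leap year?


Rules: divisible by 4 AND (not by 100 OR by 400)
1793 ÷ 4 = 448 remainder 1 → not divisible by 4
Not divisible by 4 → not a leap year

No


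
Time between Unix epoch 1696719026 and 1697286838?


567812 seconds (157.7 hours / 6.57 days)

Difference = 1697286838 - 1696719026 = 567812 seconds
In hours: 567812 / 3600 ≈ 157.7
In days: 567812 / 86400 ≈ 6.57


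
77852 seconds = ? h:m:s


21h 37m 32s

Hours: 77852 ÷ 3600 = 21 remainder 2252
Minutes: 2252 ÷ 60 = 37 remainder 32
Seconds: 32


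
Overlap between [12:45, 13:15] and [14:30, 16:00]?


0 minutes

Meeting A: 765-795 (in minutes from midnight)
Meeting B: 870-960
Overlap start = max(765, 870) = 870
Overlap end = min(795, 960) = 795
Overlap = max(0, 795 - 870) = 0 min


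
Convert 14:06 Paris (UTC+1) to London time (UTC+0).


13:06

Time difference = UTC+0 - UTC+1 = -1 hours
New hour = (14 -1) mod 24
= 13 mod 24 = 13
Minutes unchanged → 13:06


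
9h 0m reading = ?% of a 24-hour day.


Time: 540 minutes
Day: 1440 minutes
Percentage = (540/1440) × 100 = 37.5%

37.5%


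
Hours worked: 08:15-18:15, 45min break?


Total time = (18×60+15) - (8×60+15)
= 1095 - 495 = 600 min
Minus break: 600 - 45 = 555 min
= 9h 15m

9h 15m (555 minutes)


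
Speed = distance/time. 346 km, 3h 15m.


106.5 km/h

Distance: 346 km
Time: 3h 15m = 195 min = 195/60 = 13/4 hours
Speed = 346 ÷ (13/4) = 346 × 4 / 13 = 1384/13 ≈ 106.5 km/h


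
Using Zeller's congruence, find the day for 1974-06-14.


Zeller's congruence:
q=14, m=6, k=74, j=19
h = (14 + ⌊13×7/5⌋ + 74 + ⌊74/4⌋ + ⌊19/4⌋ - 2×19) mod 7
= (14 + 18 + 74 + 18 + 4 - 38) mod 7
= 90 mod 7 = 6
h=6 → Friday

Friday


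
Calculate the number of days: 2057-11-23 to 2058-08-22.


272 days

From November 23, 2057 to August 22, 2058
Rest of November 2057: 30 - 23 = 7
Full months: December 31, January 31, February 2058 28, March 31, April 30, May 31, June 30, July 31
Days into August 2058: 22
Total = 7 + 31 + 31 + 28 + 31 + 30 + 31 + 30 + 31 + 22 = 272 days


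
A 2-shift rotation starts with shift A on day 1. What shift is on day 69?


Shift A

Shifts: A, B
Start: A (index 0)
Day 69: (0 + 69 - 1) mod 2
= 68 mod 2
= 0
Index 0 → shift A


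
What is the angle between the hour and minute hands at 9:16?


Hour hand = 9×30 + 16×0.5 = 278.0°
Minute hand = 16×6 = 96°
Difference = |278.0 - 96| = 182.0°
Since > 180°: 360 - 182.0 = 178.0°

178.0°


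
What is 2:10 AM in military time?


Input: 2:10 AM
AM hour stays: 2

02:10


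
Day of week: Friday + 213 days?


Start: Friday (index 4)
(4 + 213) mod 7
= 217 mod 7
= 0
Index 0 → Monday

Monday


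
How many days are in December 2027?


Month: December (month 12)
December has 31 days

31 days


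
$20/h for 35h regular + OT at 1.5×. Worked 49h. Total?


$1120.00

Regular: 35h × $20 = $700.00
Overtime: 49 - 35 = 14h
OT pay: 14h × $20 × 1.5 = $420.00
Total = $700.00 + $420.00 = $1120.00


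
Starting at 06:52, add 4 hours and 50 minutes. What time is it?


Start: 412 minutes from midnight
Add: 290 minutes
Total: 702 minutes
Hours: 702 ÷ 60 = 11 remainder 42

11:42


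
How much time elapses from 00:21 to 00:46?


0h 25m

End time in minutes: 0×60 + 46 = 46
Start time in minutes: 0×60 + 21 = 21
Difference = 46 - 21 = 25 minutes
= 0 hours 25 minutes


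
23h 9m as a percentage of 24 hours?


Total minutes: 23×60 + 9 = 1389
Day = 24×60 = 1440 minutes
Fraction = 1389/1440 ≈ 0.9646
As a percentage: 1389/1440 × 100 ≈ 96.46%

0.9646 (96.46%)


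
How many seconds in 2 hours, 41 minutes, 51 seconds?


Hours: 2 × 3600 = 7200
Minutes: 41 × 60 = 2460
Seconds: 51
Total = 7200 + 2460 + 51 = 9711

9711 seconds


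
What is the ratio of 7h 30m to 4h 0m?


15:8 (1.88)

Duration 1: 450 minutes
Duration 2: 240 minutes
Ratio = 450:240
GCD = 30
Simplified = 15:8
As a decimal: 15/8 ≈ 1.88


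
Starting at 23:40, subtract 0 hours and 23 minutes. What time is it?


Start: 1420 minutes from midnight
Subtract: 23 minutes
Remaining: 1420 - 23 = 1397
Hours: 23, Minutes: 17

23:17


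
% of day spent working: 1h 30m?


Time: 90 minutes
Day: 1440 minutes
Percentage = (90/1440) × 100 ≈ 6.3%

6.3%


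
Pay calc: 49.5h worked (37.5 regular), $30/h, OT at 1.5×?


$1665.00

Regular: 37.5h × $30 = $1125.00
Overtime: 49.5 - 37.5 = 12.0h
OT pay: 12.0h × $30 × 1.5 = $540.00
Total = $1125.00 + $540.00 = $1665.00


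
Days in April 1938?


Month: April (month 4)
April has 30 days

30 days


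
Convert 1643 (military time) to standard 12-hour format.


Hour: 16
16 - 12 = 4 → PM

4:43 PM


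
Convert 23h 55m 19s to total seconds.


86119 seconds

Hours: 23 × 3600 = 82800
Minutes: 55 × 60 = 3300
Seconds: 19
Total = 82800 + 3300 + 19 = 86119


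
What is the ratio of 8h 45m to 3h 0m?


Duration 1: 525 minutes
Duration 2: 180 minutes
Ratio = 525:180
GCD = 15
Simplified = 35:12
As a decimal: 35/12 ≈ 2.92

35:12 (2.92)


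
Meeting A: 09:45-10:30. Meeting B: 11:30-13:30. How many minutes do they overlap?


0 minutes

Meeting A: 585-630 (in minutes from midnight)
Meeting B: 690-810
Overlap start = max(585, 690) = 690
Overlap end = min(630, 810) = 630
Overlap = max(0, 630 - 690) = 0 min


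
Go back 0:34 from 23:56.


23:22

Start: 1436 minutes from midnight
Subtract: 34 minutes
Remaining: 1436 - 34 = 1402
Hours: 23, Minutes: 22


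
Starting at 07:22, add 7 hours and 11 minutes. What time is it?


Start: 442 minutes from midnight
Add: 431 minutes
Total: 873 minutes
Hours: 873 ÷ 60 = 14 remainder 33

14:33


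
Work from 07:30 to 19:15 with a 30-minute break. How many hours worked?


Total time = (19×60+15) - (7×60+30)
= 1155 - 450 = 705 min
Minus break: 705 - 30 = 675 min
= 11h 15m

11h 15m (675 minutes)


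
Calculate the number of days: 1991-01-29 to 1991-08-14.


197 days

From January 29, 1991 to August 14, 1991
Rest of January 1991: 31 - 29 = 2
Full months: February 1991 28, March 31, April 30, May 31, June 30, July 31
Days into August 1991: 14
Total = 2 + 28 + 31 + 30 + 31 + 30 + 31 + 14 = 197 days


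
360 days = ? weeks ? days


Weeks: 360 ÷ 7 = 51 remainder 3

51 weeks 3 days


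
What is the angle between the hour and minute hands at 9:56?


Hour hand = 9×30 + 56×0.5 = 298.0°
Minute hand = 56×6 = 336°
Difference = |298.0 - 336| = 38.0°

38.0°


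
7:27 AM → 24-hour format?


Input: 7:27 AM
AM hour stays: 7

07:27


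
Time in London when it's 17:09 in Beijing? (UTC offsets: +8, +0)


09:09

Time difference = UTC+0 - UTC+8 = -8 hours
New hour = (17 -8) mod 24
= 9 mod 24 = 9
Minutes unchanged → 09:09


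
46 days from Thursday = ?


Monday

Start: Thursday (index 3)
(3 + 46) mod 7
= 49 mod 7
= 0
Index 0 → Monday


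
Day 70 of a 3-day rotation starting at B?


Shifts: A, B, C
Start: B (index 1)
Day 70: (1 + 70 - 1) mod 3
= 70 mod 3
= 1
Index 1 → shift B

Shift B


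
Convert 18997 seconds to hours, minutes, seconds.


5h 16m 37s

Hours: 18997 ÷ 3600 = 5 remainder 997
Minutes: 997 ÷ 60 = 16 remainder 37
Seconds: 37


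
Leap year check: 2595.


Rules: divisible by 4 AND (not by 100 OR by 400)
2595 ÷ 4 = 648 remainder 3 → not divisible by 4
Not divisible by 4 → not a leap year

No


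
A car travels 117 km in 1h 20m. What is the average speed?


87.8 km/h

Distance: 117 km
Time: 1h 20m = 80 min = 80/60 = 4/3 hours
Speed = 117 ÷ (4/3) = 117 × 3 / 4 = 351/4 ≈ 87.8 km/h


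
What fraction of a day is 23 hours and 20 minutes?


0.9722 (97.22%)

Total minutes: 23×60 + 20 = 1400
Day = 24×60 = 1440 minutes
Fraction = 1400/1440 ≈ 0.9722
As a percentage: 1400/1440 × 100 ≈ 97.22%


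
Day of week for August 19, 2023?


Zeller's congruence:
q=19, m=8, k=23, j=20
h = (19 + ⌊13×9/5⌋ + 23 + ⌊23/4⌋ + ⌊20/4⌋ - 2×20) mod 7
= (19 + 23 + 23 + 5 + 5 - 40) mod 7
= 35 mod 7 = 0
h=0 → Saturday

Saturday


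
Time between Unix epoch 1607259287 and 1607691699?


432412 seconds (120.1 hours / 5.00 days)

Difference = 1607691699 - 1607259287 = 432412 seconds
In hours: 432412 / 3600 ≈ 120.1
In days: 432412 / 86400 ≈ 5.00


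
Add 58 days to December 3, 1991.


January 30, 1992

Start: December 3, 1991
Add 58 days
December 3 → January 1: 31 - 3 + 1 = 29 days (58 - 29 = 29 left)
January 1 + 29 = January 30, 1992


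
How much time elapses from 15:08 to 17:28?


End time in minutes: 17×60 + 28 = 1048
Start time in minutes: 15×60 + 8 = 908
Difference = 1048 - 908 = 140 minutes
= 2 hours 20 minutes

2h 20m


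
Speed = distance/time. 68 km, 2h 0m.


Distance: 68 km
Time: 2 hours
Speed = 68 / 2 = 34.0 km/h

34.0 km/h


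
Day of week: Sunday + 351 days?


Start: Sunday (index 6)
(6 + 351) mod 7
= 357 mod 7
= 0
Index 0 → Monday

Monday
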